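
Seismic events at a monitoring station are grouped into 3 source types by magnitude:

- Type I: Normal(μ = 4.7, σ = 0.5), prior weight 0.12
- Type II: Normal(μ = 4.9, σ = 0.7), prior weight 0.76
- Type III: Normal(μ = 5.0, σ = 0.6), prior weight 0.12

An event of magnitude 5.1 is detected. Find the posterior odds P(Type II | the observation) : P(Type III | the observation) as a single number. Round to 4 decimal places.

5.2843

Posterior odds = (w_i f_i(x)) / (w_j f_j(x)); the normalising sum cancels.
Component likelihoods at x = 5.1:
  f_I = (1/(0.5·√(2π)))·exp(−(5.1−4.7)²/(2·0.5²)) = 0.797885·exp(-0.32000) = 0.579383
  f_II = (1/(0.7·√(2π)))·exp(−(5.1−4.9)²/(2·0.7²)) = 0.569918·exp(-0.04082) = 0.547124
  f_III = (1/(0.6·√(2π)))·exp(−(5.1−5.0)²/(2·0.6²)) = 0.664904·exp(-0.01389) = 0.655733
Posterior odds = (w_II·f_II) / (w_III·f_III) = (0.76·0.547124) / (0.12·0.655733) = 0.415814 / 0.0786879 ≈ 5.2843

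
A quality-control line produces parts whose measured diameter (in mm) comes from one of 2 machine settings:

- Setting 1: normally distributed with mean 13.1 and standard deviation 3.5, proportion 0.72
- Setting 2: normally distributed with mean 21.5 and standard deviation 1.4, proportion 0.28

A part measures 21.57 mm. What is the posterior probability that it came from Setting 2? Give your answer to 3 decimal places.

The responsibility of component k is π_k f_k(x) divided by Σ_j π_j f_j(x).
Component likelihoods at x = 21.57 mm:
  L_1 = (1/(3.5·√(2π)))·exp(−(21.57−13.1)²/(2·3.5²)) = 0.113984·exp(-2.92820) = 0.00609735
  L_2 = (1/(1.4·√(2π)))·exp(−(21.57−21.5)²/(2·1.4²)) = 0.284959·exp(-0.00125) = 0.284603
Prior × likelihood for each component:
  π_1·L_1 = 0.72 × 0.00609735 = 0.00439009
  π_2·L_2 = 0.28 × 0.284603 = 0.0796888
Normaliser: 0.00439009 + 0.0796888 = 0.0840789
P(Setting 2 | x) ≈ 0.948

0.948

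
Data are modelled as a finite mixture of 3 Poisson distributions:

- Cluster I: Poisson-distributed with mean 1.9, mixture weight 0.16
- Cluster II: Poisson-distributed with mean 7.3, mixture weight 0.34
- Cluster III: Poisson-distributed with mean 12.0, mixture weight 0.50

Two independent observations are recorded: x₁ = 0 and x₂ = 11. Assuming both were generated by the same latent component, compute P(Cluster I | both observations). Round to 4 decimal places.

P(component k | x) = P(Z=k)·f_k(x) / marginal(x), where marginal(x) = Σ_j P(Z=j)·f_j(x).
Since both observations come from the same component, the likelihood for component k is f_k(x₁)·f_k(x₂).
  L_I = [e^(−1.9)·1.9^0/0! = 0.149569] × [4.3649e-06] = 6.52852e-07
  L_II = [e^(−7.3)·7.3^0/0! = 0.000675539] × [0.0530941] = 3.58671e-05
  L_III = [e^(−12.0)·12.0^0/0! = 6.14421e-06] × [0.114368] = 7.02701e-07
Prior × likelihood for each component:
  P(Z=I)·L_I = 0.16 × 6.52852e-07 = 1.04456e-07
  P(Z=II)·L_II = 0.34 × 3.58671e-05 = 1.21948e-05
  P(Z=III)·L_III = 0.50 × 7.02701e-07 = 3.5135e-07
Sum: 1.04456e-07 + 1.21948e-05 + 3.5135e-07 = 1.26506e-05
P(Cluster I | x₁, x₂) = 1.04456e-07 / 1.26506e-05 ≈ 0.0083

0.0083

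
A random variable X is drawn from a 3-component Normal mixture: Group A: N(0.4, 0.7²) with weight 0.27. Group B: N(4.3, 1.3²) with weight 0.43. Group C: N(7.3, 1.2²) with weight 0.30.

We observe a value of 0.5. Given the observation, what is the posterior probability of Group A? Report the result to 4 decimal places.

0.9881

Posterior ∝ prior × likelihood, so P(k | x) ∝ π_k f_k(x); normalise over all components.
Component likelihoods at x = 0.5:
  p_A = 0.564132
  p_B = 0.00428133
  p_C = 3.53907e-08
Multiply by the mixture weights:
  π_A·p_A = 0.27 × 0.564132 = 0.152316
  π_B·p_B = 0.43 × 0.00428133 = 0.00184097
  π_C·p_C = 0.30 × 3.53907e-08 = 1.06172e-08
Marginal: 0.152316 + 0.00184097 + 1.06172e-08 = 0.154157
P(Group A | 0.5) = 0.152316 / 0.154157 ≈ 0.9881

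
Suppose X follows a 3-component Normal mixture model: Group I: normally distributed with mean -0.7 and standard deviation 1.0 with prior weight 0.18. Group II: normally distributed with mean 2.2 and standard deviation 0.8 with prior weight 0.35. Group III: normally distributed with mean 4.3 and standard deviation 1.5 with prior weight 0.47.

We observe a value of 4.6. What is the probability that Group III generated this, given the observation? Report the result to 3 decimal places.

P(component k | x) = π_k·f_k(x) / marginal(x), where marginal(x) = Σ_j π_j·f_j(x).
Normal densities:
  p_I = 3.17135e-07
  p_II = 0.00553981
  p_III = 0.260695
Weight by the priors:
  π_I·p_I = 0.18 × 3.17135e-07 = 5.70843e-08
  π_II·p_II = 0.35 × 0.00553981 = 0.00193893
  π_III·p_III = 0.47 × 0.260695 = 0.122527
Evidence: 5.70843e-08 + 0.00193893 + 0.122527 = 0.124466
So the posterior for Group III is 0.122527 / 0.124466 ≈ 0.984.

0.984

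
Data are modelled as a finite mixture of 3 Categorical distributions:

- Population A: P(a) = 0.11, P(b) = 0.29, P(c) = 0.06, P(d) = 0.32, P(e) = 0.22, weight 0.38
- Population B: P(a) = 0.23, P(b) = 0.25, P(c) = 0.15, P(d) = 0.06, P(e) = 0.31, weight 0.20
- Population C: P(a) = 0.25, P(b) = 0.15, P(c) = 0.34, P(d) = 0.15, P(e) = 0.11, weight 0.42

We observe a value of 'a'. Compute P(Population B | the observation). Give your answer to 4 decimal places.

0.2386

By Bayes' theorem, P(k | x) = π_k f_k(x) / Σ_j π_j f_j(x).
Component likelihoods at x = 'a':
  p_A = 0.11
  p_B = 0.23
  p_C = 0.25
Prior × likelihood for each component:
  π_A·p_A = 0.38 × 0.11 = 0.0418
  π_B·p_B = 0.20 × 0.23 = 0.046
  π_C·p_C = 0.42 × 0.25 = 0.105
Evidence: 0.0418 + 0.046 + 0.105 = 0.1928
So the posterior for Population B is 0.046 / 0.1928 ≈ 0.2386.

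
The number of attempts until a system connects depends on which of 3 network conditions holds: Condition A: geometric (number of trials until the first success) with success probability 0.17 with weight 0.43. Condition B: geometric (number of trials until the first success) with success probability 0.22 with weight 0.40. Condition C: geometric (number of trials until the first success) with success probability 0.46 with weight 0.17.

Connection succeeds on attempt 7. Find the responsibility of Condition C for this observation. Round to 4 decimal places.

0.0425

The responsibility of component k is π_k f_k(x) divided by Σ_j π_j f_j(x).
Geometric probabilities:
  L_A = 0.0555799
  L_B = 0.0495439
  L_C = 0.0114057
Prior × likelihood for each component:
  π_A·L_A = 0.43 × 0.0555799 = 0.0238993
  π_B·L_B = 0.40 × 0.0495439 = 0.0198176
  π_C·L_C = 0.17 × 0.0114057 = 0.00193896
Marginal: 0.0238993 + 0.0198176 + 0.00193896 = 0.0456559
P(Condition C | x) ≈ 0.0425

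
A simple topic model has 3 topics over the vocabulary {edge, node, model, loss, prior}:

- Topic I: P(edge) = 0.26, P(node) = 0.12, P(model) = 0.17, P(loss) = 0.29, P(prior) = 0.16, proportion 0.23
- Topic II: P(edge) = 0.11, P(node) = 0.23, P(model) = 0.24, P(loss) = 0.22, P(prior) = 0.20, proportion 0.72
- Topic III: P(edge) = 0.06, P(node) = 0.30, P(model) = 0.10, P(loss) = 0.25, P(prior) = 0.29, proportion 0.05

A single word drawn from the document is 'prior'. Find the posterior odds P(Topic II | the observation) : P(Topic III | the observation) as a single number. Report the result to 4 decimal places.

Since P(k|x) ∝ π_k f_k(x), the posterior odds are π_i f_i(x) / (π_j f_j(x)).
Categorical probabilities:
  f_I = 0.16
  f_II = 0.2
  f_III = 0.29
Posterior odds = (π_II·f_II) / (π_III·f_III) = (0.72·0.2) / (0.05·0.29) = 0.144 / 0.0145 ≈ 9.9310

9.9310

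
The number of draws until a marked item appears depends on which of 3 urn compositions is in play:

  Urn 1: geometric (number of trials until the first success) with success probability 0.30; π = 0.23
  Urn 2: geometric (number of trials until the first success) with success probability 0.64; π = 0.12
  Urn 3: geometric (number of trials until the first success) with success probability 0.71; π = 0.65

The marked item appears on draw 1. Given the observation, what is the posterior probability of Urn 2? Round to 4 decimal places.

P(component k | x) = π_k·f_k(x) / marginal(x), where marginal(x) = Σ_j π_j·f_j(x).
Evaluate each component's likelihood at the observed value:
  L_1 = 0.3
  L_2 = 0.64
  L_3 = 0.71
Weight by the priors:
  π_1·L_1 = 0.23 × 0.3 = 0.069
  π_2·L_2 = 0.12 × 0.64 = 0.0768
  π_3·L_3 = 0.65 × 0.71 = 0.4615
Normaliser: 0.069 + 0.0768 + 0.4615 = 0.6073
P(Urn 2 | 1) = 0.0768 / 0.6073 ≈ 0.1265

0.1265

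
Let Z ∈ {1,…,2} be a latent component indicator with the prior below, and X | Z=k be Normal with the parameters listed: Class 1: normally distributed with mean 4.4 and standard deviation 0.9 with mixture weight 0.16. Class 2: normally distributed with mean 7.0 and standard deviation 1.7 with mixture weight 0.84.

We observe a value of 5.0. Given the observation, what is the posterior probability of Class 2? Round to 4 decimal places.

0.6347

P(component k | x) = π_k·f_k(x) / marginal(x), where marginal(x) = Σ_j π_j·f_j(x).
Normal densities:
  L_1 = 0.354942
  L_2 = 0.117466
Multiply by the mixture weights:
  π_1·L_1 = 0.16 × 0.354942 = 0.0567908
  π_2·L_2 = 0.84 × 0.117466 = 0.0986712
Sum: 0.0567908 + 0.0986712 = 0.155462
So the posterior for Class 2 is 0.0986712 / 0.155462 ≈ 0.6347.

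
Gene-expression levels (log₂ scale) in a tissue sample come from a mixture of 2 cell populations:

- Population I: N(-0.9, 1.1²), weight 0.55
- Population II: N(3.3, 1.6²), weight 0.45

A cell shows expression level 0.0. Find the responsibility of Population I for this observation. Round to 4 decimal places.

The responsibility of component k is π_k f_k(x) divided by Σ_j π_j f_j(x).
Component likelihoods at x = 0.0:
  L_I = (1/(1.1·√(2π)))·exp(−(0.0−-0.9)²/(2·1.1²)) = 0.362675·exp(-0.33471) = 0.25951
  L_II = (1/(1.6·√(2π)))·exp(−(0.0−3.3)²/(2·1.6²)) = 0.249339·exp(-2.12695) = 0.0297212
Prior × likelihood for each component:
  π_I·L_I = 0.55 × 0.25951 = 0.142731
  π_II·L_II = 0.45 × 0.0297212 = 0.0133745
Marginal: 0.142731 + 0.0133745 = 0.156105
So the posterior for Population I is 0.142731 / 0.156105 ≈ 0.9143.

0.9143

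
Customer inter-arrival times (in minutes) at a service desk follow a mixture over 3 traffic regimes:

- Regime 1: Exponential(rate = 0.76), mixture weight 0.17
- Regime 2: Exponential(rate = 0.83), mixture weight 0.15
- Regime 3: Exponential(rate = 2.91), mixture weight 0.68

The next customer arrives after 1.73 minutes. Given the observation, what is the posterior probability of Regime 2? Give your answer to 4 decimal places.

The responsibility of component k is π_k f_k(x) divided by Σ_j π_j f_j(x).
Component likelihoods at x = 1.73 minutes:
  L_1 = 0.204081
  L_2 = 0.197458
  L_3 = 0.0189463
Unnormalised posteriors:
  π_1·L_1 = 0.17 × 0.204081 = 0.0346938
  π_2·L_2 = 0.15 × 0.197458 = 0.0296187
  π_3·L_3 = 0.68 × 0.0189463 = 0.0128835
Sum: 0.0346938 + 0.0296187 + 0.0128835 = 0.077196
So the posterior for Regime 2 is 0.0296187 / 0.077196 ≈ 0.3837.

0.3837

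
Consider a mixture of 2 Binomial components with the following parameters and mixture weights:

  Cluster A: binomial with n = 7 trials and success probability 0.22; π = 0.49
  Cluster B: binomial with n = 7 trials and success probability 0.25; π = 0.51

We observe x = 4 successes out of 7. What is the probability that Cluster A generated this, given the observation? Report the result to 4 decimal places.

P(component k | x) = P(Z=k)·f_k(x) / marginal(x), where marginal(x) = Σ_j P(Z=j)·f_j(x).
Evaluate each component's likelihood at the observed value:
  L_A = C(7,4)·0.22^4·0.78^3 = 35·0.00234256·0.474552 = 0.0389083
  L_B = C(7,4)·0.25^4·0.75^3 = 35·0.00390625·0.421875 = 0.0576782
Multiply by the mixture weights:
  P(Z=A)·L_A = 0.49 × 0.0389083 = 0.0190651
  P(Z=B)·L_B = 0.51 × 0.0576782 = 0.0294159
Marginal: 0.0190651 + 0.0294159 = 0.048481
So the posterior for Cluster A is 0.0190651 / 0.048481 ≈ 0.3932.

0.3932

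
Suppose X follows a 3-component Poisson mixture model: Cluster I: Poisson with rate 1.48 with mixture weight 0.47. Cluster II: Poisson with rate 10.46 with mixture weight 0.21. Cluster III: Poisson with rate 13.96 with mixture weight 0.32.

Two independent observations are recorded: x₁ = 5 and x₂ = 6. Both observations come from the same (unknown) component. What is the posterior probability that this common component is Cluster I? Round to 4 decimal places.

P(component k | x) = P(Z=k)·f_k(x) / marginal(x), where marginal(x) = Σ_j P(Z=j)·f_j(x).
Since both observations come from the same component, the likelihood for component k is f_k(x₁)·f_k(x₂).
  L_I = [e^(−1.48)·1.48^5/5! = 0.0134701] × [0.00332263] = 4.47562e-05
  L_II = [e^(−10.46)·10.46^5/5! = 0.0299059] × [0.052136] = 0.00155917
  L_III = [e^(−13.96)·13.96^5/5! = 0.0038238] × [0.0088967] = 3.40192e-05
Unnormalised posteriors:
  P(Z=I)·L_I = 0.47 × 4.47562e-05 = 2.10354e-05
  P(Z=II)·L_II = 0.21 × 0.00155917 = 0.000327426
  P(Z=III)·L_III = 0.32 × 3.40192e-05 = 1.08861e-05
Denominator: 2.10354e-05 + 0.000327426 + 1.08861e-05 = 0.000359348
Responsibility of Cluster I: 2.10354e-05 / 0.000359348 ≈ 0.0585

0.0585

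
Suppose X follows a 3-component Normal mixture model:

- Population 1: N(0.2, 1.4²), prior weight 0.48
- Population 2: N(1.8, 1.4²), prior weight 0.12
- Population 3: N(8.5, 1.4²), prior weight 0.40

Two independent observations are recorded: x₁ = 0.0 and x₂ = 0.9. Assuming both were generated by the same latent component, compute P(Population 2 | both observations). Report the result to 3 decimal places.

0.092

Posterior ∝ prior × likelihood, so P(k | x) ∝ w_k f_k(x); normalise over all components.
Since both observations come from the same component, the likelihood for component k is f_k(x₁)·f_k(x₂).
  f_1 = [(1/(1.4·√(2π)))·exp(−(0.0−0.2)²/(2·1.4²)) = 0.284959·exp(-0.01020) = 0.282066] × [0.251475] = 0.0709326
  f_2 = [(1/(1.4·√(2π)))·exp(−(0.0−1.8)²/(2·1.4²)) = 0.284959·exp(-0.82653) = 0.124688] × [0.231762] = 0.0288979
  f_3 = [(1/(1.4·√(2π)))·exp(−(0.0−8.5)²/(2·1.4²)) = 0.284959·exp(-18.43112) = 2.81999e-09] × [1.13654e-07] = 3.20504e-16
Unnormalised posteriors:
  w_1·f_1 = 0.48 × 0.0709326 = 0.0340476
  w_2·f_2 = 0.12 × 0.0288979 = 0.00346775
  w_3·f_3 = 0.40 × 3.20504e-16 = 1.28201e-16
Evidence: 0.0340476 + 0.00346775 + 1.28201e-16 = 0.0375154
Responsibility of Population 2: 0.00346775 / 0.0375154 ≈ 0.092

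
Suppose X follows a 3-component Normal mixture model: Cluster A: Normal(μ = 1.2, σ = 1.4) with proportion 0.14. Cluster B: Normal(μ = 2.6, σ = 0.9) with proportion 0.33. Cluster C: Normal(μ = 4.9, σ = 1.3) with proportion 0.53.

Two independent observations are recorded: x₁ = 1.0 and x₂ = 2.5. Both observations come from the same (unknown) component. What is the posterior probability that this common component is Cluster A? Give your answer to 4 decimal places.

0.3535

Apply Bayes' rule: the posterior for each component is proportional to its prior times its likelihood at x.
Since both observations come from the same component, the likelihood for component k is f_k(x₁)·f_k(x₂).
  p_A = [0.282066] × [0.18516] = 0.0522274
  p_B = [0.0912799] × [0.440541] = 0.0402126
  p_C = [0.00340911] × [0.05583] = 0.000190331
Unnormalised posteriors:
  P(Z=A)·p_A = 0.14 × 0.0522274 = 0.00731184
  P(Z=B)·p_B = 0.33 × 0.0402126 = 0.0132701
  P(Z=C)·p_C = 0.53 × 0.000190331 = 0.000100875
Sum: 0.00731184 + 0.0132701 + 0.000100875 = 0.0206829
P(Cluster A | data) ≈ 0.3535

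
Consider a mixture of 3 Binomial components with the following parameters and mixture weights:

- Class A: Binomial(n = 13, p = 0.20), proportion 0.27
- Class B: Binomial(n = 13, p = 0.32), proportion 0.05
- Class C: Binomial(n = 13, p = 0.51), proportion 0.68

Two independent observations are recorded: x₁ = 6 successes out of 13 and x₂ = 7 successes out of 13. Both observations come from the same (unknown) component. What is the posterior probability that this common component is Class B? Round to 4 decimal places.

By Bayes' theorem, P(k | x) = π_k f_k(x) / Σ_j π_j f_j(x).
Since both observations come from the same component, the likelihood for component k is f_k(x₁)·f_k(x₂).
  L_A = [0.0230318] × [0.00575794] = 0.000132616
  L_B = [0.123874] × [0.0582936] = 0.00722105
  L_C = [0.204791] × [0.21315] = 0.0436512
Multiply by the mixture weights:
  π_A·L_A = 0.27 × 0.000132616 = 3.58062e-05
  π_B·L_B = 0.05 × 0.00722105 = 0.000361052
  π_C·L_C = 0.68 × 0.0436512 = 0.0296828
Marginal: 3.58062e-05 + 0.000361052 + 0.0296828 = 0.0300797
Responsibility of Class B: 0.000361052 / 0.0300797 ≈ 0.0120

0.0120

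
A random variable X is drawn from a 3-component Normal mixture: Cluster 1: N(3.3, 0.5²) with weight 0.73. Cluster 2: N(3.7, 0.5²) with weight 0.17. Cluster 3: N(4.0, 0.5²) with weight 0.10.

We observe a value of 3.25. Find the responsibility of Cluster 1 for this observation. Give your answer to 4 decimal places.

Apply Bayes' rule: the posterior for each component is proportional to its prior times its likelihood at x.
Evaluate each component's likelihood at the observed value:
  f_1 = (1/(0.5·√(2π)))·exp(−(3.25−3.3)²/(2·0.5²)) = 0.797885·exp(-0.00500) = 0.793905
  f_2 = (1/(0.5·√(2π)))·exp(−(3.25−3.7)²/(2·0.5²)) = 0.797885·exp(-0.40500) = 0.53217
  f_3 = (1/(0.5·√(2π)))·exp(−(3.25−4.0)²/(2·0.5²)) = 0.797885·exp(-1.12500) = 0.259035
Multiply by the mixture weights:
  w_1·f_1 = 0.73 × 0.793905 = 0.579551
  w_2·f_2 = 0.17 × 0.53217 = 0.090469
  w_3·f_3 = 0.10 × 0.259035 = 0.0259035
Sum: 0.579551 + 0.090469 + 0.0259035 = 0.695923
P(Cluster 1 | 3.25) ≈ 0.8328

0.8328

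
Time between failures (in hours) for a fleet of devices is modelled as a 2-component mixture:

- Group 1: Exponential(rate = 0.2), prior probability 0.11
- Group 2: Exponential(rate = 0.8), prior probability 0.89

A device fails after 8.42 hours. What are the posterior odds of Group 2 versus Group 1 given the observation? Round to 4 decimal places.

0.2070

Only the two components matter; the odds are (P(Z=i) f_i(x)) / (P(Z=j) f_j(x)).
Component likelihoods at x = 8.42 hours:
  p_1 = 0.2·e^(−0.2·8.42) = 0.2·e^(−1.6840) = 0.037126
  p_2 = 0.8·e^(−0.8·8.42) = 0.8·e^(−6.7360) = 0.00094991
Odds = (0.89/0.11) × (0.00094991/0.037126) = 8.09091 × 0.0255861 ≈ 0.2070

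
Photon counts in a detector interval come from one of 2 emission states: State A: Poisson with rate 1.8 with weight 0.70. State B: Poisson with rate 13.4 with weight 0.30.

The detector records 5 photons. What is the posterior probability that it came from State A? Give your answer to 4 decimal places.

By Bayes' theorem, P(k | x) = π_k f_k(x) / Σ_j π_j f_j(x).
Evaluate each component's likelihood at the observed value:
  L_A = e^(−1.8)·1.8^5/5! = 0.0260286
  L_B = e^(−13.4)·13.4^5/5! = 0.00545502
Prior × likelihood for each component:
  π_A·L_A = 0.70 × 0.0260286 = 0.01822
  π_B·L_B = 0.30 × 0.00545502 = 0.00163651
Denominator: 0.01822 + 0.00163651 = 0.0198565
P(State A | 5 photons) = 0.01822 / 0.0198565 ≈ 0.9176

0.9176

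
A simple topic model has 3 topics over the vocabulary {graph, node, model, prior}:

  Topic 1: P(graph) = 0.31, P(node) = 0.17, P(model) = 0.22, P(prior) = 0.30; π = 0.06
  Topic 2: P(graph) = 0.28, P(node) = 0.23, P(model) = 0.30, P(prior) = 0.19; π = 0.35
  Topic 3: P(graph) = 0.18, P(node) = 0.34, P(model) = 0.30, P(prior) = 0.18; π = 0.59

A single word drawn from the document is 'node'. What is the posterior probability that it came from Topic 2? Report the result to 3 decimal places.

Posterior ∝ prior × likelihood, so P(k | x) ∝ π_k f_k(x); normalise over all components.
Categorical probabilities:
  f_1 = 0.17
  f_2 = 0.23
  f_3 = 0.34
Weight by the priors:
  π_1·f_1 = 0.06 × 0.17 = 0.0102
  π_2·f_2 = 0.35 × 0.23 = 0.0805
  π_3·f_3 = 0.59 × 0.34 = 0.2006
Marginal: 0.0102 + 0.0805 + 0.2006 = 0.2913
P(Topic 2 | x) ≈ 0.276

0.276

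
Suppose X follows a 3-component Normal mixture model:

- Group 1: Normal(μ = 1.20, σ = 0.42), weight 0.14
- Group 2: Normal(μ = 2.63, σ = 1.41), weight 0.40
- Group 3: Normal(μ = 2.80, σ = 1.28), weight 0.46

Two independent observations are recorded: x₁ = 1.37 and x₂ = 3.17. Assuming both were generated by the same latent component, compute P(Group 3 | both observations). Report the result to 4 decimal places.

The responsibility of component k is P(Z=k) f_k(x) divided by Σ_j P(Z=j) f_j(x).
Since both observations come from the same component, the likelihood for component k is f_k(x₁)·f_k(x₂).
  f_1 = [0.875155] × [1.58598e-05] = 1.38798e-05
  f_2 = [0.189796] × [0.262931] = 0.0499033
  f_3 = [0.166985] × [0.298921] = 0.0499152
Multiply by the mixture weights:
  P(Z=1)·f_1 = 0.14 × 1.38798e-05 = 1.94317e-06
  P(Z=2)·f_2 = 0.40 × 0.0499033 = 0.0199613
  P(Z=3)·f_3 = 0.46 × 0.0499152 = 0.022961
Denominator: 1.94317e-06 + 0.0199613 + 0.022961 = 0.0429242
P(Group 3 | x₁,x₂) ≈ 0.5349

0.5349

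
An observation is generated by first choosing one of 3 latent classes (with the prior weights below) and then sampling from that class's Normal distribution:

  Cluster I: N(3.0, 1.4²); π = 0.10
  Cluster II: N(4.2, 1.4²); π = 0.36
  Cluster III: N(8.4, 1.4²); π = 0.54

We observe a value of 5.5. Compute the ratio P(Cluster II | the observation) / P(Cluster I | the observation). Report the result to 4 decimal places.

Posterior odds = (w_i f_i(x)) / (w_j f_j(x)); the normalising sum cancels.
Evaluate each component's likelihood at the observed value:
  f_I = 0.057856
  f_II = 0.18516
  f_III = 0.033346
Odds = (0.36/0.10) × (0.18516/0.057856) = 3.6 × 3.20037 ≈ 11.5213

11.5213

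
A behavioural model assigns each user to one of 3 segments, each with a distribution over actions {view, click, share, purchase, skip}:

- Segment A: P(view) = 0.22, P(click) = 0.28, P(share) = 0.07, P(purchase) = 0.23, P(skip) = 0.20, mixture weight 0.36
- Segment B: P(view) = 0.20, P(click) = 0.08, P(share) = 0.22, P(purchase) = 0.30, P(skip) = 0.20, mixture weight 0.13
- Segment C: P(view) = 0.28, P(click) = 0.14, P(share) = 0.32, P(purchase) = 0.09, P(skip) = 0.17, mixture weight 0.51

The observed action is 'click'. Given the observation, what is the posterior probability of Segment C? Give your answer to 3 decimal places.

P(component k | x) = P(Z=k)·f_k(x) / marginal(x), where marginal(x) = Σ_j P(Z=j)·f_j(x).
Evaluate each component's likelihood at the observed value:
  f_A = P(click | comp) = 0.28
  f_B = P(click | comp) = 0.08
  f_C = P(click | comp) = 0.14
Unnormalised posteriors:
  P(Z=A)·f_A = 0.36 × 0.28 = 0.1008
  P(Z=B)·f_B = 0.13 × 0.08 = 0.0104
  P(Z=C)·f_C = 0.51 × 0.14 = 0.0714
Sum: 0.1008 + 0.0104 + 0.0714 = 0.1826
So the posterior for Segment C is 0.0714 / 0.1826 ≈ 0.391.

0.391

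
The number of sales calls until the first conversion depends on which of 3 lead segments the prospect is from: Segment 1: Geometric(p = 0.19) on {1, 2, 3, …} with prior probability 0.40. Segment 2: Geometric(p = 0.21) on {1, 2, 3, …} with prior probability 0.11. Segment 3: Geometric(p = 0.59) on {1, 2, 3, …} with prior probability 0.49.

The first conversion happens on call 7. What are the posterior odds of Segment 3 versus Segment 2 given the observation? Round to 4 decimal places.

0.2446

Only the two components matter; the odds are (w_i f_i(x)) / (w_j f_j(x)).
Component likelihoods at x = 7:
  L_1 = 0.0536616
  L_2 = 0.0510484
  L_3 = 0.00280256
0.00137326 / 0.00561532 ≈ 0.2446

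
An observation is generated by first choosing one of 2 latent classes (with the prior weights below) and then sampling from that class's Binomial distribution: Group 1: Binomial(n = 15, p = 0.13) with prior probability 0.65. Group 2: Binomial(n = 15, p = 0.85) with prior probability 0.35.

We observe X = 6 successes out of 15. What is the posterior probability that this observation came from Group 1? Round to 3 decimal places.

0.994

P(component k | x) = π_k·f_k(x) / marginal(x), where marginal(x) = Σ_j π_j·f_j(x).
Component likelihoods at x = 6 successes out of 15:
  L_1 = 0.00689823
  L_2 = 7.2567e-05
Weight by the priors:
  π_1·L_1 = 0.65 × 0.00689823 = 0.00448385
  π_2·L_2 = 0.35 × 7.2567e-05 = 2.53984e-05
Denominator: 0.00448385 + 2.53984e-05 = 0.00450925
P(Group 1 | 6 successes out of 15) ≈ 0.994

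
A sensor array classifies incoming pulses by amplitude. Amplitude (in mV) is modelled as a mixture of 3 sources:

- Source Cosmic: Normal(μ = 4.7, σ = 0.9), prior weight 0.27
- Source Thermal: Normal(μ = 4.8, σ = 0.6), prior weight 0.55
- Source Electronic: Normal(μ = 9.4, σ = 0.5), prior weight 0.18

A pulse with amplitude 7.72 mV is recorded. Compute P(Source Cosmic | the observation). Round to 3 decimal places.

0.457

Apply Bayes' rule: the posterior for each component is proportional to its prior times its likelihood at x.
Component likelihoods at x = 7.72 mV:
  p_Cosmic = (1/(0.9·√(2π)))·exp(−(7.72−4.7)²/(2·0.9²)) = 0.443269·exp(-5.62988) = 0.0015909
  p_Thermal = (1/(0.6·√(2π)))·exp(−(7.72−4.8)²/(2·0.6²)) = 0.664904·exp(-11.84222) = 4.78351e-06
  p_Electronic = (1/(0.5·√(2π)))·exp(−(7.72−9.4)²/(2·0.5²)) = 0.797885·exp(-5.64480) = 0.0028212
Unnormalised posteriors:
  w_Cosmic·p_Cosmic = 0.27 × 0.0015909 = 0.000429543
  w_Thermal·p_Thermal = 0.55 × 4.78351e-06 = 2.63093e-06
  w_Electronic·p_Electronic = 0.18 × 0.0028212 = 0.000507817
Normaliser: 0.000429543 + 2.63093e-06 + 0.000507817 = 0.000939991
So the posterior for Source Cosmic is 0.000429543 / 0.000939991 ≈ 0.457.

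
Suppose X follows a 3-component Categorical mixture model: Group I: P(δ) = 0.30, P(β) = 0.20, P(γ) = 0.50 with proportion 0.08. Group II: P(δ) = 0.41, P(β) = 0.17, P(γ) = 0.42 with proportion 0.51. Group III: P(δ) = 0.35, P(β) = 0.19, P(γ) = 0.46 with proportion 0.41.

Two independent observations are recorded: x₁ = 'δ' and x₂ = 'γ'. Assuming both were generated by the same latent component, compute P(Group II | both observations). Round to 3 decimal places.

P(component k | x) = π_k·f_k(x) / marginal(x), where marginal(x) = Σ_j π_j·f_j(x).
Since both observations come from the same component, the likelihood for component k is f_k(x₁)·f_k(x₂).
  L_I = [0.3] × [0.5] = 0.15
  L_II = [0.41] × [0.42] = 0.1722
  L_III = [0.35] × [0.46] = 0.161
Prior × likelihood for each component:
  π_I·L_I = 0.08 × 0.15 = 0.012
  π_II·L_II = 0.51 × 0.1722 = 0.087822
  π_III·L_III = 0.41 × 0.161 = 0.06601
Evidence: 0.012 + 0.087822 + 0.06601 = 0.165832
P(Group II | x₁, x₂) ≈ 0.530

0.530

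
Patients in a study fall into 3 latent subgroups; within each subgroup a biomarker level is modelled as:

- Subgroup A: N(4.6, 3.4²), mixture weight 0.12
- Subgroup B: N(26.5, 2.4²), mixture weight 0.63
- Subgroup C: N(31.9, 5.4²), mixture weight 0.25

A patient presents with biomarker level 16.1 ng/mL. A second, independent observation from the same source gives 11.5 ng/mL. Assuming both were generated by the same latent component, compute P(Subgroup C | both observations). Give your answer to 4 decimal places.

By Bayes' theorem, P(k | x) = w_k f_k(x) / Σ_j w_j f_j(x).
Since both observations come from the same component, the likelihood for component k is f_k(x₁)·f_k(x₂).
  p_A = [(1/(3.4·√(2π)))·exp(−(16.1−4.6)²/(2·3.4²)) = 0.117336·exp(-5.72016) = 0.000384768] × [0.0149661] = 5.75846e-06
  p_B = [(1/(2.4·√(2π)))·exp(−(16.1−26.5)²/(2·2.4²)) = 0.166226·exp(-9.38889) = 1.39045e-05] × [5.47501e-10] = 7.61274e-15
  p_C = [(1/(5.4·√(2π)))·exp(−(16.1−31.9)²/(2·5.4²)) = 0.073878·exp(-4.28052) = 0.00102214] × [5.88135e-05] = 6.01155e-08
Prior × likelihood for each component:
  w_A·p_A = 0.12 × 5.75846e-06 = 6.91016e-07
  w_B·p_B = 0.63 × 7.61274e-15 = 4.79603e-15
  w_C·p_C = 0.25 × 6.01155e-08 = 1.50289e-08
Denominator: 6.91016e-07 + 4.79603e-15 + 1.50289e-08 = 7.06045e-07
Responsibility of Subgroup C: 1.50289e-08 / 7.06045e-07 ≈ 0.0213

0.0213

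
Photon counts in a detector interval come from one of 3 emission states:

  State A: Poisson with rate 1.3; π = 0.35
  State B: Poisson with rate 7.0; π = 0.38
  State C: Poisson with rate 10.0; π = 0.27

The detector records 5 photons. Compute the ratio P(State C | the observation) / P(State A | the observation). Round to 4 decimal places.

Since P(k|x) ∝ π_k f_k(x), the posterior odds are π_i f_i(x) / (π_j f_j(x)).
Component likelihoods at x = 5 photons:
  L_A = e^(−1.3)·1.3^5/5! = 0.00843243
  L_B = e^(−7.0)·7.0^5/5! = 0.127717
  L_C = e^(−10.0)·10.0^5/5! = 0.0378333
0.010215 / 0.00295135 ≈ 3.4611

3.4611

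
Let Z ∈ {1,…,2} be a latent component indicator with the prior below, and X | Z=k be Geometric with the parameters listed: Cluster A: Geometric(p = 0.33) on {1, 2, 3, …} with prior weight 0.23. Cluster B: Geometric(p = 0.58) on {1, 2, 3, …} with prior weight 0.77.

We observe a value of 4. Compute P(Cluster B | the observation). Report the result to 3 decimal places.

Posterior ∝ prior × likelihood, so P(k | x) ∝ P(Z=k) f_k(x); normalise over all components.
Evaluate each component's likelihood at the observed value:
  p_A = 0.33·(1−0.33)^3 = 0.33·0.300763 = 0.0992518
  p_B = 0.58·(1−0.58)^3 = 0.58·0.074088 = 0.042971
Prior × likelihood for each component:
  P(Z=A)·p_A = 0.23 × 0.0992518 = 0.0228279
  P(Z=B)·p_B = 0.77 × 0.042971 = 0.0330877
Normaliser: 0.0228279 + 0.0330877 = 0.0559156
So the posterior for Cluster B is 0.0330877 / 0.0559156 ≈ 0.592.

0.592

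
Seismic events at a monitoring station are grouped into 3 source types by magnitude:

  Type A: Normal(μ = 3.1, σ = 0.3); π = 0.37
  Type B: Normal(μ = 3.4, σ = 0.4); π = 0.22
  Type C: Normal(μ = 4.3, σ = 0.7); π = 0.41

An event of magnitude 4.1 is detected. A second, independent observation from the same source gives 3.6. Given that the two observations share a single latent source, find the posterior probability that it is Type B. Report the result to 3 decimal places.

0.348

P(component k | x) = w_k·f_k(x) / marginal(x), where marginal(x) = Σ_j w_j·f_j(x).
Since both observations come from the same component, the likelihood for component k is f_k(x₁)·f_k(x₂).
  f_A = [0.00514093] × [0.33159] = 0.00170468
  f_B = [0.215693] × [0.880163] = 0.189845
  f_C = [0.547124] × [0.345672] = 0.189126
Multiply by the mixture weights:
  w_A·f_A = 0.37 × 0.00170468 = 0.000630733
  w_B·f_B = 0.22 × 0.189845 = 0.041766
  w_C·f_C = 0.41 × 0.189126 = 0.0775415
Denominator: 0.000630733 + 0.041766 + 0.0775415 = 0.119938
P(Type B | x) = 0.041766 / 0.119938 ≈ 0.348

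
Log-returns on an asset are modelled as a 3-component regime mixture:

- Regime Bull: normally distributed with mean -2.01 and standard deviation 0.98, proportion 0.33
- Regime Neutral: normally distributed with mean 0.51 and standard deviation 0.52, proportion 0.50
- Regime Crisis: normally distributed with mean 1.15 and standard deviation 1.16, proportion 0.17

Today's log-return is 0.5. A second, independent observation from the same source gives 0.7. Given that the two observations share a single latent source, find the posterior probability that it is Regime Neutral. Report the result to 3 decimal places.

Apply Bayes' rule: the posterior for each component is proportional to its prior times its likelihood at x.
Since both observations come from the same component, the likelihood for component k is f_k(x₁)·f_k(x₂).
  p_Bull = [0.0153188] × [0.00889563] = 0.000136271
  p_Neutral = [0.767055] × [0.717656] = 0.550481
  p_Crisis = [0.293948] × [0.318987] = 0.0937658
Prior × likelihood for each component:
  π_Bull·p_Bull = 0.33 × 0.000136271 = 4.49694e-05
  π_Neutral·p_Neutral = 0.50 × 0.550481 = 0.275241
  π_Crisis·p_Crisis = 0.17 × 0.0937658 = 0.0159402
Denominator: 4.49694e-05 + 0.275241 + 0.0159402 = 0.291226
P(Regime Neutral | data) ≈ 0.945

0.945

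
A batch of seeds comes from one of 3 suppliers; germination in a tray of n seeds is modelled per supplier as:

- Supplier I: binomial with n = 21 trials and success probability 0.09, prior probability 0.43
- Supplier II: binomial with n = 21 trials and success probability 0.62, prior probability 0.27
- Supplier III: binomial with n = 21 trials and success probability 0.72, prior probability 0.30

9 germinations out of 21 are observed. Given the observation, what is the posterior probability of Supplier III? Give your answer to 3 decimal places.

Apply Bayes' rule: the posterior for each component is proportional to its prior times its likelihood at x.
Evaluate each component's likelihood at the observed value:
  p_I = 3.67217e-05
  p_II = 0.0360722
  p_III = 0.00354922
Multiply by the mixture weights:
  π_I·p_I = 0.43 × 3.67217e-05 = 1.57903e-05
  π_II·p_II = 0.27 × 0.0360722 = 0.00973949
  π_III·p_III = 0.30 × 0.00354922 = 0.00106477
Denominator: 1.57903e-05 + 0.00973949 + 0.00106477 = 0.01082
So the posterior for Supplier III is 0.00106477 / 0.01082 ≈ 0.098.

0.098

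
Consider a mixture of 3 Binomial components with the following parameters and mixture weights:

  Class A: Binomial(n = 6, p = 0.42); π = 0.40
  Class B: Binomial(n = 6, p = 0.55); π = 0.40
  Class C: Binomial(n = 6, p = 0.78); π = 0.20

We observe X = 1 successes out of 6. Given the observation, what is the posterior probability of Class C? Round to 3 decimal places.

Apply Bayes' rule: the posterior for each component is proportional to its prior times its likelihood at x.
Component likelihoods at x = 1 successes out of 6:
  L_A = C(6,1)·0.42^1·0.58^5 = 6·0.42·0.0656357 = 0.165402
  L_B = C(6,1)·0.55^1·0.45^5 = 6·0.55·0.0184528 = 0.0608943
  L_C = C(6,1)·0.78^1·0.22^5 = 6·0.78·0.000515363 = 0.0024119
Multiply by the mixture weights:
  w_A·L_A = 0.40 × 0.165402 = 0.0661608
  w_B·L_B = 0.40 × 0.0608943 = 0.0243577
  w_C·L_C = 0.20 × 0.0024119 = 0.00048238
Denominator: 0.0661608 + 0.0243577 + 0.00048238 = 0.0910009
P(Class C | the observation) = 0.00048238 / 0.0910009 ≈ 0.005

0.005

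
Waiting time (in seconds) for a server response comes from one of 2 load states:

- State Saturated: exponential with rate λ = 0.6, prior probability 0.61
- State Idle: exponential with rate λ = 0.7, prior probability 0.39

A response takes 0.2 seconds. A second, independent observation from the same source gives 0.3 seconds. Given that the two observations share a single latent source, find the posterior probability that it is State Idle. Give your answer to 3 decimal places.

0.453

P(component k | x) = P(Z=k)·f_k(x) / marginal(x), where marginal(x) = Σ_j P(Z=j)·f_j(x).
Since both observations come from the same component, the likelihood for component k is f_k(x₁)·f_k(x₂).
  p_Saturated = [0.6·e^(−0.6·0.2) = 0.6·e^(−0.1200) = 0.532152] × [0.501162] = 0.266695
  p_Idle = [0.7·e^(−0.7·0.2) = 0.7·e^(−0.1400) = 0.608551] × [0.567409] = 0.345297
Weight by the priors:
  P(Z=Saturated)·p_Saturated = 0.61 × 0.266695 = 0.162684
  P(Z=Idle)·p_Idle = 0.39 × 0.345297 = 0.134666
Normaliser: 0.162684 + 0.134666 = 0.29735
So the posterior for State Idle is 0.134666 / 0.29735 ≈ 0.453.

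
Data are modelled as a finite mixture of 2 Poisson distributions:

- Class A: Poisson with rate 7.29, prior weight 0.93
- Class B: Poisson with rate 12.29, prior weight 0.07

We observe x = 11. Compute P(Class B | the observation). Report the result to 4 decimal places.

0.1369

P(component k | x) = π_k·f_k(x) / marginal(x), where marginal(x) = Σ_j π_j·f_j(x).
Component likelihoods at x = 11:
  p_A = 0.0528251
  p_B = 0.111285
Unnormalised posteriors:
  π_A·p_A = 0.93 × 0.0528251 = 0.0491273
  π_B·p_B = 0.07 × 0.111285 = 0.00778994
Normaliser: 0.0491273 + 0.00778994 = 0.0569173
P(Class B | x) ≈ 0.1369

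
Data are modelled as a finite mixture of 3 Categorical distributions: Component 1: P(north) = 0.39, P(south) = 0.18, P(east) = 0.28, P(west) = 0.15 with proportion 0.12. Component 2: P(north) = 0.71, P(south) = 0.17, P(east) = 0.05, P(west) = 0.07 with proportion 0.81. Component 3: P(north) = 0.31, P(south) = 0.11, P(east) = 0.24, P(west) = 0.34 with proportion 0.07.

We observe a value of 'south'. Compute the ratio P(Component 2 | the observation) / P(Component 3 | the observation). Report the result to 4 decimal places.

Since P(k|x) ∝ π_k f_k(x), the posterior odds are π_i f_i(x) / (π_j f_j(x)).
Component likelihoods at x = 'south':
  L_1 = P(south | comp) = 0.18
  L_2 = P(south | comp) = 0.17
  L_3 = P(south | comp) = 0.11
0.1377 / 0.0077 ≈ 17.8831

17.8831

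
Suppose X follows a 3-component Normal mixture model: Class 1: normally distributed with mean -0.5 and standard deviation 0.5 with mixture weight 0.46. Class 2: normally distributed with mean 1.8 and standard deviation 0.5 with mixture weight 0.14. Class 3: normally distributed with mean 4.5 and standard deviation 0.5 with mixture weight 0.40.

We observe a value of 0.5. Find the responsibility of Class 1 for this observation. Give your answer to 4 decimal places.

By Bayes' theorem, P(k | x) = π_k f_k(x) / Σ_j π_j f_j(x).
Normal densities:
  p_1 = 0.107982
  p_2 = 0.0271659
  p_3 = 1.01045e-14
Prior × likelihood for each component:
  π_1·p_1 = 0.46 × 0.107982 = 0.0496717
  π_2·p_2 = 0.14 × 0.0271659 = 0.00380323
  π_3·p_3 = 0.40 × 1.01045e-14 = 4.04182e-15
Sum: 0.0496717 + 0.00380323 + 4.04182e-15 = 0.0534749
Responsibility of Class 1: 0.0496717 / 0.0534749 ≈ 0.9289

0.9289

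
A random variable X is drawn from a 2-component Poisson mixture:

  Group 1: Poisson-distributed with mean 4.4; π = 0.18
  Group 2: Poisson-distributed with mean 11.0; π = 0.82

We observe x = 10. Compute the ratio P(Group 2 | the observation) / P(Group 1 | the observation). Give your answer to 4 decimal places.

Posterior odds = (w_i f_i(x)) / (w_j f_j(x)); the normalising sum cancels.
Poisson probabilities:
  p_1 = e^(−4.4)·4.4^10/10! = 0.0092017
  p_2 = e^(−11.0)·11.0^10/10! = 0.119378
Posterior odds = (w_2·p_2) / (w_1·p_1) = (0.82·0.119378) / (0.18·0.0092017) = 0.09789 / 0.00165631 ≈ 59.1014

59.1014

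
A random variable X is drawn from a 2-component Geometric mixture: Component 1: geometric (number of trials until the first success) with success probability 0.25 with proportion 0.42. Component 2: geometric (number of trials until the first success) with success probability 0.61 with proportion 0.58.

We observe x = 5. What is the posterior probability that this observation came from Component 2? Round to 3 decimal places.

0.198

Apply Bayes' rule: the posterior for each component is proportional to its prior times its likelihood at x.
Geometric probabilities:
  p_1 = 0.25·(1−0.25)^4 = 0.25·0.316406 = 0.0791016
  p_2 = 0.61·(1−0.61)^4 = 0.61·0.0231344 = 0.014112
Unnormalised posteriors:
  P(Z=1)·p_1 = 0.42 × 0.0791016 = 0.0332227
  P(Z=2)·p_2 = 0.58 × 0.014112 = 0.00818495
Marginal: 0.0332227 + 0.00818495 = 0.0414076
P(Component 2 | the observation) = 0.00818495 / 0.0414076 ≈ 0.198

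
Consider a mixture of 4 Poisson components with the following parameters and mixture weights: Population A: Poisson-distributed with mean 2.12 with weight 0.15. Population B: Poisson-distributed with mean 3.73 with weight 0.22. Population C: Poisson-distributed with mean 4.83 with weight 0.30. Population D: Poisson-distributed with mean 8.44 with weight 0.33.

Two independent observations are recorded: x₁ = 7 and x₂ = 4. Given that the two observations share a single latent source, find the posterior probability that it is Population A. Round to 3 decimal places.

Posterior ∝ prior × likelihood, so P(k | x) ∝ π_k f_k(x); normalise over all components.
Since both observations come from the same component, the likelihood for component k is f_k(x₁)·f_k(x₂).
  p_A = [0.0045837] × [0.101025] = 0.000463067
  p_B = [0.0478204] × [0.193511] = 0.00925377
  p_C = [0.0971756] × [0.181107] = 0.0175992
  p_D = [0.130774] × [0.0456786] = 0.00597357
Weight by the priors:
  π_A·p_A = 0.15 × 0.000463067 = 6.94601e-05
  π_B·p_B = 0.22 × 0.00925377 = 0.00203583
  π_C·p_C = 0.30 × 0.0175992 = 0.00527975
  π_D·p_D = 0.33 × 0.00597357 = 0.00197128
Evidence: 6.94601e-05 + 0.00203583 + 0.00527975 + 0.00197128 = 0.00935632
P(Population A | data) ≈ 0.007

0.007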